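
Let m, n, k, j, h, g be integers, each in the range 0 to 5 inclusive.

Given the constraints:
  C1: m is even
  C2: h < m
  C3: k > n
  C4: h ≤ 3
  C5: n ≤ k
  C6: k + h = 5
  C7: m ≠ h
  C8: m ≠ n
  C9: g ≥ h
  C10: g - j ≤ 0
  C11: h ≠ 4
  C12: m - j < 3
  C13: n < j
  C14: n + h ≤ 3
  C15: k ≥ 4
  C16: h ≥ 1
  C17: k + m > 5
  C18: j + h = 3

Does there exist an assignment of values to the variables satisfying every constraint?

Setting (m, n, k, j, h, g) = (4, 0, 4, 2, 1, 2) satisfies everything: constraint 6: k + h = 5; constraint 10: g - j = 0; constraint 12: m - j = 2, and the others follow.

Satisfiable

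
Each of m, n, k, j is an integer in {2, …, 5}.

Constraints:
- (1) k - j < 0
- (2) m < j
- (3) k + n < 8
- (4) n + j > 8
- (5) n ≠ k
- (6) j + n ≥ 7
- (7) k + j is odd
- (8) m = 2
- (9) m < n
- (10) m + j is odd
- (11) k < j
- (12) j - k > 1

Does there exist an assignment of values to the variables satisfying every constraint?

Satisfiable

One satisfying assignment is m = 2, n = 4, k = 2, j = 5.
For the less obvious constraints — constraint 1: k - j = -3; constraint 3: k + n = 6 — and the others hold by inspection.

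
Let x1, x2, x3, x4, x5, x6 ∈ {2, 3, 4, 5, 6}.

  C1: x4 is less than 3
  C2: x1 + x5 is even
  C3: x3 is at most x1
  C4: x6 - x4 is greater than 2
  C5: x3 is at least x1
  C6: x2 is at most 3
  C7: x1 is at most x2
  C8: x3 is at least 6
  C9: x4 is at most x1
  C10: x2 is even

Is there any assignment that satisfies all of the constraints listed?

From constraints 3 and 8: x1 ≥ x3 and x3 ≥ 6, so x1 ≥ 6. From constraints 6 and 7: x1 ≤ x2 and x2 ≤ 3, so x1 ≤ 3. But 3 < 6, so no value of x1 works.

Unsatisfiable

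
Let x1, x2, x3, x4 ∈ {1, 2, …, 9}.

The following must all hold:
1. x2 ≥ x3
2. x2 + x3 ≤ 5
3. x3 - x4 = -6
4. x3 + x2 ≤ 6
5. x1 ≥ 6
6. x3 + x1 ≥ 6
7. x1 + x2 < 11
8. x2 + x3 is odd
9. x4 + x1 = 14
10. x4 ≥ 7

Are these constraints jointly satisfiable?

The assignment x1 = 7, x2 = 2, x3 = 1, x4 = 7 works:
  constraint 2 holds since x2 + x3 = 3.
  constraint 3 holds since x3 - x4 = -6.
The rest check out directly.

Satisfiable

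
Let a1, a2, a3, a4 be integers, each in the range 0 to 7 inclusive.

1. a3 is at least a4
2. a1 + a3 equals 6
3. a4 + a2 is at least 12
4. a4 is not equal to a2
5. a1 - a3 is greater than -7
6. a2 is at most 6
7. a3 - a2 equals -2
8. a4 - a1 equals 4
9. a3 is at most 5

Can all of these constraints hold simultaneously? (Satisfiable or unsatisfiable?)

Unsatisfiable

From constraints 1 and 9: a4 ≤ a3 ≤ 5. From constraint 6: a2 ≤ 6. Hence a4 + a2 ≤ 11. But constraint 3 requires a4 + a2 ≥ 12, and 12 > 11. Contradiction.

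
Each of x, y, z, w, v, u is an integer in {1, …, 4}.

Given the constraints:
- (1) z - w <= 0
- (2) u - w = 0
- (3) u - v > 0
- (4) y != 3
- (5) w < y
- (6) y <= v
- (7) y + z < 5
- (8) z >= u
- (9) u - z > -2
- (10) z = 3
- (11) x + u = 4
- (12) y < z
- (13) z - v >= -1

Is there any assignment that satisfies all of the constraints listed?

Unsatisfiable

Constraints 1, 3, 5, 6, and 8 give v < u, u ≤ z, z ≤ w, w < y, y ≤ v. Chaining: v < u ≤ z ≤ w < y ≤ v, which forces v < v — impossible.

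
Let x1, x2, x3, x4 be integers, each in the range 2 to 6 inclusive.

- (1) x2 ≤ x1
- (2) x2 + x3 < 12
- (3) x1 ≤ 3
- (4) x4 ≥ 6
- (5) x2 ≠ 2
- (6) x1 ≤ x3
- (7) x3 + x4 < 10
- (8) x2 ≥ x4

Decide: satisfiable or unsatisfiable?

From constraints 4 and 8: x2 ≥ x4 and x4 ≥ 6, so x2 ≥ 6. From constraints 1 and 3: x2 ≤ x1 and x1 ≤ 3, so x2 ≤ 3. But 3 < 6, so no value of x2 works.

Unsatisfiable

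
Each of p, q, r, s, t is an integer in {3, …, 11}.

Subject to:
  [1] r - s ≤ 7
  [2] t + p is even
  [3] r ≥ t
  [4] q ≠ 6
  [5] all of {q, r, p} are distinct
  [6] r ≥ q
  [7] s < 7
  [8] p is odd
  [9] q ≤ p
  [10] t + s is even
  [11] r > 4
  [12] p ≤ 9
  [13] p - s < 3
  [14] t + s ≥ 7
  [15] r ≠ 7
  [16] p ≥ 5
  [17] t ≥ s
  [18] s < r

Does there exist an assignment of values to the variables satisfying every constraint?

Take p = 5, q = 3, r = 9, s = 5, t = 5. Then constraint 1: r - s = 4; constraint 13: p - s = 0; constraint 14: t + s = 10, and every other listed constraint is also met.

Satisfiable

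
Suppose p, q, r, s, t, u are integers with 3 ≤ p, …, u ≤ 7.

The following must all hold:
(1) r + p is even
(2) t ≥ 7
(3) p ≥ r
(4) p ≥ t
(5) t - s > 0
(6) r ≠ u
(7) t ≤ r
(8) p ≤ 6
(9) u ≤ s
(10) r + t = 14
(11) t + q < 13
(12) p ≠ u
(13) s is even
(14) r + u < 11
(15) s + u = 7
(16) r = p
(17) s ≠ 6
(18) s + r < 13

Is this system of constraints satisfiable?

From constraints 2 and 7: r ≥ t and t ≥ 7, so r ≥ 7. From constraints 3 and 8: r ≤ p and p ≤ 6, so r ≤ 6. But 6 < 7, so no value of r works.

Unsatisfiable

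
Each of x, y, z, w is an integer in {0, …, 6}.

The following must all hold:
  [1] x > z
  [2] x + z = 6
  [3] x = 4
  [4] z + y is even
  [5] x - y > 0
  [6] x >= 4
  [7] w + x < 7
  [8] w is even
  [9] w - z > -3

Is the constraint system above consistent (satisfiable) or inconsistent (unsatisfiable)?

Satisfiable

The assignment x = 4, y = 2, z = 2, w = 0 works:
  constraint 2 holds since x + z = 6.
  constraint 5 holds since x - y = 2.
The rest check out directly.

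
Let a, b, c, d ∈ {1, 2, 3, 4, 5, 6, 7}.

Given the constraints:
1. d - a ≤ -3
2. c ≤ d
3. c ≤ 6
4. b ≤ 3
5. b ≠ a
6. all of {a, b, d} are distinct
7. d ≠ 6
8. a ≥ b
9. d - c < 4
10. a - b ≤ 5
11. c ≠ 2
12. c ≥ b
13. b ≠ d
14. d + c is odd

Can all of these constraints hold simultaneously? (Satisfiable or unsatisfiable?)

One satisfying assignment is a = 6, b = 1, c = 1, d = 2.
For the less obvious constraints — constraint 1: d - a = -4; constraint 9: d - c = 1; constraint 10: a - b = 5 — and the others hold by inspection.

Satisfiable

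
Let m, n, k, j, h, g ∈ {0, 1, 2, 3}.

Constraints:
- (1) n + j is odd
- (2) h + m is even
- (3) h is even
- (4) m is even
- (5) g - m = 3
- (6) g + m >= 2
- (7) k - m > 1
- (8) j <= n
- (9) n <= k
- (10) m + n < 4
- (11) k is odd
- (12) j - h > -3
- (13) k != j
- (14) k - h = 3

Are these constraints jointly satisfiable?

Try m = 0, n = 3, k = 3, j = 0, h = 0, g = 3.
Check constraint 5: g - m = 3; constraint 6: g + m = 3; constraint 7: k - m = 3. The remaining constraints are straightforward to verify.

Satisfiable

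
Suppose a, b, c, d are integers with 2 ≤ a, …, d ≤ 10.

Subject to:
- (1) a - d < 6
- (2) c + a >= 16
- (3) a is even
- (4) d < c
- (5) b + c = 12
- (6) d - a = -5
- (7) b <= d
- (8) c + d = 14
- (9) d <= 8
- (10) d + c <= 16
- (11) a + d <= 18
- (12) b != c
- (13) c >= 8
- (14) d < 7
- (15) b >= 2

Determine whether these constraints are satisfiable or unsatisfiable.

Try a = 10, b = 3, c = 9, d = 5.
Check constraint 1: a - d = 5; constraint 2: c + a = 19; constraint 5: b + c = 12. The remaining constraints are straightforward to verify.

Satisfiable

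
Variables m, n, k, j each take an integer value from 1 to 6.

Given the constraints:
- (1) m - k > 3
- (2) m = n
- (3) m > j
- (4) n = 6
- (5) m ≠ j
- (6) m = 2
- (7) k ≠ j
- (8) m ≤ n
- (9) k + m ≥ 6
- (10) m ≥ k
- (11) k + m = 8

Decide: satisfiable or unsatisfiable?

Constraint 6 fixes m = 2 and constraint 4 fixes n = 6, but constraint 2 requires m = n. Since 2 ≠ 6, contradiction.

Unsatisfiable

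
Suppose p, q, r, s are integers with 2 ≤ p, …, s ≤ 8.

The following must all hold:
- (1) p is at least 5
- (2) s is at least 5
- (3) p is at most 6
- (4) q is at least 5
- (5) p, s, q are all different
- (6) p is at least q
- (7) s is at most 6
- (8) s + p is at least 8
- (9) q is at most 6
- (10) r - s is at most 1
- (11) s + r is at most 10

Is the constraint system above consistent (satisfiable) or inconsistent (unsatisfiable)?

Constraints 1, 2, 3, 4, 7, and 9 confine each of p, s, q to the 2 values {5, 6}.
Constraint 5 requires all 3 of them to be distinct, but only 2 values are available — impossible by the pigeonhole principle.

Unsatisfiable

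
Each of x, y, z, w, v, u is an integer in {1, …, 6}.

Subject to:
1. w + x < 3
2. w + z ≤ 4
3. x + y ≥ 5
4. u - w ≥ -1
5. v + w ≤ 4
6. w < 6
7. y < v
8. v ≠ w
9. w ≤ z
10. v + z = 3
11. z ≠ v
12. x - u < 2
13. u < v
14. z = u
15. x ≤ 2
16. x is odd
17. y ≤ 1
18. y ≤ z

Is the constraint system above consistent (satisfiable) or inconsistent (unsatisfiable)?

Unsatisfiable

From constraint 15: x ≤ 2. From constraint 17: y ≤ 1. Hence x + y ≤ 3. But constraint 3 requires x + y ≥ 5, and 5 > 3. Contradiction.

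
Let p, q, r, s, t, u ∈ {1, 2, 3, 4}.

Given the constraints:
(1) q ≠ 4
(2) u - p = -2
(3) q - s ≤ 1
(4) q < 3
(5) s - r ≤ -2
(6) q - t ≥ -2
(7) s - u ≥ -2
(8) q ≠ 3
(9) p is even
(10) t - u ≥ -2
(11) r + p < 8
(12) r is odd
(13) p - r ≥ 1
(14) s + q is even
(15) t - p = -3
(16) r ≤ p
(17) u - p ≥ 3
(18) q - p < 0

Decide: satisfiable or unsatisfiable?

Constraints 3, 5, 6, 10, 13, and 17 give p − r ≥ 1, r − s ≥ 2, s − q ≥ -1, q − t ≥ -2, t − u ≥ -2, u − p ≥ 3.
Adding all 6 inequalities: the left sides telescope to 0, and the right sides sum to 1 + 2 + (-1) + (-2) + (-2) + 3 = 1. So 0 ≥ 1, which is false.

Unsatisfiable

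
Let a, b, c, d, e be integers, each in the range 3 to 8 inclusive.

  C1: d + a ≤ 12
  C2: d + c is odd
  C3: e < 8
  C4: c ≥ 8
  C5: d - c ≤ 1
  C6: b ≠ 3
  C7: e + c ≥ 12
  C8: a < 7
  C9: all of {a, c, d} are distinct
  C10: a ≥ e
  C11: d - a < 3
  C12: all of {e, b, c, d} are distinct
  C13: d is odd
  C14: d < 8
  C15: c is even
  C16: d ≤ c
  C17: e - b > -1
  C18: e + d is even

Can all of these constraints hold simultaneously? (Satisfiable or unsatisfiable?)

Take a = 5, b = 4, c = 8, d = 7, e = 5. Then constraint 1: d + a = 12; constraint 5: d - c = -1; constraint 7: e + c = 13, and every other listed constraint is also met.

Satisfiable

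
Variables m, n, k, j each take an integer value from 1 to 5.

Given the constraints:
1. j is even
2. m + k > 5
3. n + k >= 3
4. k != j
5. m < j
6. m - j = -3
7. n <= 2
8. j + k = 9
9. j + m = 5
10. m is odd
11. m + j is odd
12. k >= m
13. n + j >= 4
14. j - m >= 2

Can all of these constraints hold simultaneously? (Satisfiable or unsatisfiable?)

Satisfiable

Setting (m, n, k, j) = (1, 1, 5, 4) satisfies everything: constraint 2: m + k = 6; constraint 3: n + k = 6; constraint 6: m - j = -3, and the others follow.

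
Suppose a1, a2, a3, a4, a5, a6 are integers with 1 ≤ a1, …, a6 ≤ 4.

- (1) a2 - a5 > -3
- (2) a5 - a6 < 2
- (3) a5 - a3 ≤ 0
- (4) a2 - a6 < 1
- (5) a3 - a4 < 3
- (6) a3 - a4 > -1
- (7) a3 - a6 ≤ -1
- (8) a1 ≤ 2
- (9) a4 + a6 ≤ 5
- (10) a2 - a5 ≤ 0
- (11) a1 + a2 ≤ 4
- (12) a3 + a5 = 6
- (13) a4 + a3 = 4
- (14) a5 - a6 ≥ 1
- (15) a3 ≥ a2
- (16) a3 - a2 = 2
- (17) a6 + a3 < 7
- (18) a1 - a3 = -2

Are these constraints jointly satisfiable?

Constraints 3, 7, and 14 give a5 − a6 ≥ 1, a6 − a3 ≥ 1, a3 − a5 ≥ 0.
Adding all 3 inequalities: the left sides telescope to 0, and the right sides sum to 1 + 1 + 0 = 2. So 0 ≥ 2, which is false.

Unsatisfiable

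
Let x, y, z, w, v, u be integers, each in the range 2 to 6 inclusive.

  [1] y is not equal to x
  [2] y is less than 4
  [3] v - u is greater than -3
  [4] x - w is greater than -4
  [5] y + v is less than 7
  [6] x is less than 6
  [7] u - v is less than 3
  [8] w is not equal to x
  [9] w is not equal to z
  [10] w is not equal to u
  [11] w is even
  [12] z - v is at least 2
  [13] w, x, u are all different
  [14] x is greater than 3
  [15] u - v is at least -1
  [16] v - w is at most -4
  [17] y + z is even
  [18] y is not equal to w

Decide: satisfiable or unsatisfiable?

Try x = 5, y = 3, z = 5, w = 6, v = 2, u = 2.
Check constraint 3: v - u = 0; constraint 4: x - w = -1. The remaining constraints are straightforward to verify.

Satisfiable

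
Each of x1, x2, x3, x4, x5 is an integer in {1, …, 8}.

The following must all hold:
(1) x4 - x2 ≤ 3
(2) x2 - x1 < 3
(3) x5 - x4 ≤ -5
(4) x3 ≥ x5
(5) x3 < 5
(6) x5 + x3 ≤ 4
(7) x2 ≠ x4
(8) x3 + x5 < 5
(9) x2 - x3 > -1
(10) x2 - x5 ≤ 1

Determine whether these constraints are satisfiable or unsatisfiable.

Unsatisfiable

Constraints 1, 3, and 10 give x5 − x2 ≥ -1, x2 − x4 ≥ -3, x4 − x5 ≥ 5.
Adding all 3 inequalities: the left sides telescope to 0, and the right sides sum to (-1) + (-3) + 5 = 1. So 0 ≥ 1, which is false.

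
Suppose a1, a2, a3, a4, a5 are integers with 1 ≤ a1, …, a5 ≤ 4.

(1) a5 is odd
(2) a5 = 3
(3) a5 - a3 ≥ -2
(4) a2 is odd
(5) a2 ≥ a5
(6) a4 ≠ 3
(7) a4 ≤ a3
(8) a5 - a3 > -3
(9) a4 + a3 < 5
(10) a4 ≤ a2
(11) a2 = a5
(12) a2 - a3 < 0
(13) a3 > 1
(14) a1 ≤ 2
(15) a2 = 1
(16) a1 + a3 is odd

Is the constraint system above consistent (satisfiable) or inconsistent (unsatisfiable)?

Unsatisfiable

Constraint 15 fixes a2 = 1 and constraint 2 fixes a5 = 3, but constraint 11 requires a2 = a5. Since 1 ≠ 3, contradiction.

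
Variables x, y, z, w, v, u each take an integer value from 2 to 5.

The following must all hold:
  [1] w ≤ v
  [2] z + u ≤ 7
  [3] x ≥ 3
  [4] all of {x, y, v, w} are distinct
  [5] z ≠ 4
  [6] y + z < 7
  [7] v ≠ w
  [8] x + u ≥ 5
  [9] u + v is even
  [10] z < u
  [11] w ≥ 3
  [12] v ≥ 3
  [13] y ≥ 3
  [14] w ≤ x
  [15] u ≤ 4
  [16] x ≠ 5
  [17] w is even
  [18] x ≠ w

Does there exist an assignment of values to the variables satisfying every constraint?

Unsatisfiable

Constraints 3, 11, 12, and 13 confine each of x, y, v, w to the 3 values {3, …, 5} (the domain already gives each ≤ 5).
Constraint 4 requires all 4 of them to be distinct, but only 3 values are available — impossible by the pigeonhole principle.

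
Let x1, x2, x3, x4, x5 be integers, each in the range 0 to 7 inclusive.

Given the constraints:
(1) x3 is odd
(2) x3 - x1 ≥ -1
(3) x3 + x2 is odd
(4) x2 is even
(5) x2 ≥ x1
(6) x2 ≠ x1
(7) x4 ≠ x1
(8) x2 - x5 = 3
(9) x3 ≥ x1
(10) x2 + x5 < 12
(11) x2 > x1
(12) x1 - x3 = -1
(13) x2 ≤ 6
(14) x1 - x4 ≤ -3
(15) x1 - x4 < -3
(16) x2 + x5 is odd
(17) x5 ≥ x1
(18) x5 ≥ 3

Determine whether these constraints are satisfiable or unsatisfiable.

One satisfying assignment is x1 = 2, x2 = 6, x3 = 3, x4 = 6, x5 = 3.
For the less obvious constraints — constraint 2: x3 - x1 = 1; constraint 8: x2 - x5 = 3 — and the others hold by inspection.

Satisfiable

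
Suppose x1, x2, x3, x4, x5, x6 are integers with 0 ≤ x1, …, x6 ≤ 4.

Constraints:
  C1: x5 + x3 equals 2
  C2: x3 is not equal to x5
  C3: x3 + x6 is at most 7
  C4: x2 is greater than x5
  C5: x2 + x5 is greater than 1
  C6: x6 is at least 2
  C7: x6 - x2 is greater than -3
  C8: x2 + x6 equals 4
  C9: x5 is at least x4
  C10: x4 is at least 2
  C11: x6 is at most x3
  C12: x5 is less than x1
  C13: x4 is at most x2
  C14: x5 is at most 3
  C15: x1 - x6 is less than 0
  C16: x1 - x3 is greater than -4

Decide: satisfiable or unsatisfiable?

Unsatisfiable

From constraints 9 and 10: x5 ≥ x4 ≥ 2. From constraints 6 and 11: x3 ≥ x6 ≥ 2. Hence x5 + x3 ≥ 4. But constraint 1 requires x5 + x3 = 2, and 2 < 4. Contradiction.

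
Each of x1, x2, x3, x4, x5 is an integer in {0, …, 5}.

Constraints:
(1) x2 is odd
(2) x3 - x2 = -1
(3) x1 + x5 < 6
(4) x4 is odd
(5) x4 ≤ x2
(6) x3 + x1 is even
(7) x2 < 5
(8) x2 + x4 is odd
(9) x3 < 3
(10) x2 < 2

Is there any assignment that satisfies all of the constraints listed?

Unsatisfiable

Constraint 1 makes x2 odd and constraint 4 makes x4 odd, so x2 + x4 must be even. Constraint 8 says x2 + x4 is odd — contradiction.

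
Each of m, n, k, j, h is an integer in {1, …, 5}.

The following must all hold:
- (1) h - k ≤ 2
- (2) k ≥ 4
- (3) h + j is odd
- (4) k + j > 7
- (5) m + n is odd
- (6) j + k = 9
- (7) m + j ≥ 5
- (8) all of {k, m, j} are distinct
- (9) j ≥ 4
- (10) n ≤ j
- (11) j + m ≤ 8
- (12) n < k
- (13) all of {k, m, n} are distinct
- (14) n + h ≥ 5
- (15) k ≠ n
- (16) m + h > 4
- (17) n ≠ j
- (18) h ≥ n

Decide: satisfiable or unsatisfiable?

Setting (m, n, k, j, h) = (1, 2, 5, 4, 5) satisfies everything: constraint 1: h - k = 0; constraint 4: k + j = 9; constraint 6: j + k = 9, and the others follow.

Satisfiable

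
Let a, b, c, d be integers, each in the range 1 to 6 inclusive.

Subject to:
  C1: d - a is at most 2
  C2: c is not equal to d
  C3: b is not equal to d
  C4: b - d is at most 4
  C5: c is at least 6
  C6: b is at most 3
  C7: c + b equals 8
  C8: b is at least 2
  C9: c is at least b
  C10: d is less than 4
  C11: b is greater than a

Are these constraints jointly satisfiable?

Satisfiable

The assignment a = 1, b = 2, c = 6, d = 1 works:
  constraint 1 holds since d - a = 0.
  constraint 4 holds since b - d = 1.
The rest check out directly.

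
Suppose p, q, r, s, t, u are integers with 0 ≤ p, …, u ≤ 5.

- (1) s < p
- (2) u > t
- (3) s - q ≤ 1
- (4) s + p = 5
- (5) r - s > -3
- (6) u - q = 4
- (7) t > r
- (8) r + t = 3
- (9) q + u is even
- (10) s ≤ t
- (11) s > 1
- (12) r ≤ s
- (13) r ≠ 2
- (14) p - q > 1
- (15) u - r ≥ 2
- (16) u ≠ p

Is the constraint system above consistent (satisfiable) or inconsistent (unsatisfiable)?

Satisfiable

Setting (p, q, r, s, t, u) = (3, 1, 0, 2, 3, 5) satisfies everything: constraint 3: s - q = 1; constraint 4: s + p = 5, and the others follow.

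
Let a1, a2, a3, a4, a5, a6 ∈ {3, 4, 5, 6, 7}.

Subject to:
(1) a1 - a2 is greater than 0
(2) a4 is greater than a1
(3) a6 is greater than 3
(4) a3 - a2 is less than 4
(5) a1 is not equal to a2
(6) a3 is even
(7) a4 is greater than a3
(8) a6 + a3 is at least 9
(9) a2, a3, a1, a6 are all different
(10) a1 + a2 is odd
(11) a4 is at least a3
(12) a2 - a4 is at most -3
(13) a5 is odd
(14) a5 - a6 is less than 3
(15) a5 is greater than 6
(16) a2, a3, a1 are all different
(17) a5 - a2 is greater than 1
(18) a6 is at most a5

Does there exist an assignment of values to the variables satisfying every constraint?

Satisfiable

Try a1 = 6, a2 = 3, a3 = 4, a4 = 7, a5 = 7, a6 = 7.
Check constraint 1: a1 - a2 = 3; constraint 4: a3 - a2 = 1. The remaining constraints are straightforward to verify.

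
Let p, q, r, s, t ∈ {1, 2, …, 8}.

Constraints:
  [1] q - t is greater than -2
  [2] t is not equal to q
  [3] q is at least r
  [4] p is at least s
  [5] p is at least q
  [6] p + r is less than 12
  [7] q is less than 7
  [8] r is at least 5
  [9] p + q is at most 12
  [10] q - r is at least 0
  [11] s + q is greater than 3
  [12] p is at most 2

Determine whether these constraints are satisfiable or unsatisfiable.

Unsatisfiable

From constraints 3 and 8: q ≥ r and r ≥ 5, so q ≥ 5. From constraints 5 and 12: q ≤ p and p ≤ 2, so q ≤ 2. But 2 < 5, so no value of q works.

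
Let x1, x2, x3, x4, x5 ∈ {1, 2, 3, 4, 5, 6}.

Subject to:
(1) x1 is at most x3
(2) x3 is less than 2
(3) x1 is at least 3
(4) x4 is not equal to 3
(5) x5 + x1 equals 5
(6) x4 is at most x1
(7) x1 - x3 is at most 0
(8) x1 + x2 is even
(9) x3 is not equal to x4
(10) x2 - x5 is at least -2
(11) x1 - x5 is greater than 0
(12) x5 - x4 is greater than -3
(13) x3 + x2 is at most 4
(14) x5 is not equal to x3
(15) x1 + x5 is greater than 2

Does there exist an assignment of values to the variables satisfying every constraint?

Unsatisfiable

From constraints 1 and 3: x3 ≥ x1 and x1 ≥ 3, so x3 ≥ 3. From constraint 2: x3 ≤ 1. But 1 < 3, so no value of x3 works.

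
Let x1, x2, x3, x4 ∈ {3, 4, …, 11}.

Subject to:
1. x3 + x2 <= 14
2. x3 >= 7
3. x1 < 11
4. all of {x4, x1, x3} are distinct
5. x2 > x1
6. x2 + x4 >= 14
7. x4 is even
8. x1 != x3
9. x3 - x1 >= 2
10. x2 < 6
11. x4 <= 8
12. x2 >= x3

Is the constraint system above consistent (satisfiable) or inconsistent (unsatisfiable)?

Unsatisfiable

From constraints 2 and 12: x2 ≥ x3 and x3 ≥ 7, so x2 ≥ 7. From constraint 10: x2 ≤ 5. But 5 < 7, so no value of x2 works.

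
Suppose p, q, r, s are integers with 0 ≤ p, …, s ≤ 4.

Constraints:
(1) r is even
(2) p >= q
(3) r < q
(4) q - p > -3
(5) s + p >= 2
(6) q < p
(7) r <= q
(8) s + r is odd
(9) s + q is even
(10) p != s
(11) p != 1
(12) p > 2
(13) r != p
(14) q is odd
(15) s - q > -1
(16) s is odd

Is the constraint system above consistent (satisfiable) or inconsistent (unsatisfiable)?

Satisfiable

Take p = 3, q = 1, r = 0, s = 1. Then constraint 4: q - p = -2; constraint 5: s + p = 4, and every other listed constraint is also met.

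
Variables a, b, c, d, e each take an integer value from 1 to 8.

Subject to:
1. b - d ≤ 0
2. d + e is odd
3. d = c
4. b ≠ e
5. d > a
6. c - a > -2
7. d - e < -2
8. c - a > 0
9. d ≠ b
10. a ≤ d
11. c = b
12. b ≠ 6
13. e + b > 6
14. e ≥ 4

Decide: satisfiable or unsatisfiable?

From constraints 3 and 11, d = c = b, so d = b. But constraint 9 says d ≠ b. Contradiction.

Unsatisfiable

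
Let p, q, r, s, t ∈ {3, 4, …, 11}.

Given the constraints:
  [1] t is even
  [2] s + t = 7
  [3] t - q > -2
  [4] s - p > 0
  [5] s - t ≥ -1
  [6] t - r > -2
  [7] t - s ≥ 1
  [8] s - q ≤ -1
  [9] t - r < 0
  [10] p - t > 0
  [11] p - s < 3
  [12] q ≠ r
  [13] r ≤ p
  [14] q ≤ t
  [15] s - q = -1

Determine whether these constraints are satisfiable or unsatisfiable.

Constraints 4, 8, 9, 13, and 14 give q ≤ t, t < r, r ≤ p, p < s, s < q. Chaining: q ≤ t < r ≤ p < s < q, which forces q < q — impossible.

Unsatisfiable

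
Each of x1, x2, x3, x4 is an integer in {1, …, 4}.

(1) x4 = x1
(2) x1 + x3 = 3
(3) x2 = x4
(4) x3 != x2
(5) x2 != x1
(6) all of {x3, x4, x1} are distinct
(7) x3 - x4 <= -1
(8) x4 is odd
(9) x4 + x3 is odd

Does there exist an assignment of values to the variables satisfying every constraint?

Unsatisfiable

From constraints 1 and 3, x2 = x4 = x1, so x2 = x1. But constraint 5 says x2 ≠ x1. Contradiction.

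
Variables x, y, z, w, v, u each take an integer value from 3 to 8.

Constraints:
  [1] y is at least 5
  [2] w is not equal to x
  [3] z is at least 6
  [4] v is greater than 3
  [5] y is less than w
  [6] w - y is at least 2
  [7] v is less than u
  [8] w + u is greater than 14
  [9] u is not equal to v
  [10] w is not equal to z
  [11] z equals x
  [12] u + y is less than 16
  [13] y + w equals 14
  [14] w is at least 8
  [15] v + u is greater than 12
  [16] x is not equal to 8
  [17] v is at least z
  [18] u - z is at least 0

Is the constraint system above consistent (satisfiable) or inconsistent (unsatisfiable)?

Satisfiable

Take x = 6, y = 6, z = 6, w = 8, v = 6, u = 7. Then constraint 6: w - y = 2; constraint 8: w + u = 15, and every other listed constraint is also met.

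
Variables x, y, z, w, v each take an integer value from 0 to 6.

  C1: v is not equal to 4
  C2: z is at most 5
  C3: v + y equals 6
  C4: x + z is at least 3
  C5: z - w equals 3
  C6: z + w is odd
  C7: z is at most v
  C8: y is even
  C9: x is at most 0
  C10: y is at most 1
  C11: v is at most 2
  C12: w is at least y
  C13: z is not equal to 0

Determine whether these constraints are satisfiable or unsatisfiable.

Unsatisfiable

From constraint 9: x ≤ 0. From constraints 7 and 11: z ≤ v ≤ 2. Hence x + z ≤ 2. But constraint 4 requires x + z ≥ 3, and 3 > 2. Contradiction.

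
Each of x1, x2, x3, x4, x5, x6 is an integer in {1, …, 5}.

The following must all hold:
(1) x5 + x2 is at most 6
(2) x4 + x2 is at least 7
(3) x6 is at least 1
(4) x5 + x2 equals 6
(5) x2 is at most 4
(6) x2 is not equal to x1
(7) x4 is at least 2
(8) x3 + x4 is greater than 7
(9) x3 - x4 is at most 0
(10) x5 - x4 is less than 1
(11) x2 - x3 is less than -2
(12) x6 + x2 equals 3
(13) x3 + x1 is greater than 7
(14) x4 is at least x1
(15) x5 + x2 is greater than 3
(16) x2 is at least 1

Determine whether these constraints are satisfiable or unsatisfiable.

Try x1 = 3, x2 = 2, x3 = 5, x4 = 5, x5 = 4, x6 = 1.
Check constraint 1: x5 + x2 = 6; constraint 2: x4 + x2 = 7. The remaining constraints are straightforward to verify.

Satisfiable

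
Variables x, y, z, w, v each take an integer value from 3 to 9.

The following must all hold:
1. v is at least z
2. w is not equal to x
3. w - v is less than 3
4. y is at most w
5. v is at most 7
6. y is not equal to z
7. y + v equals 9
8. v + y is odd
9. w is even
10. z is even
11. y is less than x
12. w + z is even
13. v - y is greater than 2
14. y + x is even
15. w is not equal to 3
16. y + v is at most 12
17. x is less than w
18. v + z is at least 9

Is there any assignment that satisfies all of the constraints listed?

Take x = 5, y = 3, z = 6, w = 6, v = 6. Then constraint 3: w - v = 0; constraint 7: y + v = 9; constraint 13: v - y = 3, and every other listed constraint is also met.

Satisfiable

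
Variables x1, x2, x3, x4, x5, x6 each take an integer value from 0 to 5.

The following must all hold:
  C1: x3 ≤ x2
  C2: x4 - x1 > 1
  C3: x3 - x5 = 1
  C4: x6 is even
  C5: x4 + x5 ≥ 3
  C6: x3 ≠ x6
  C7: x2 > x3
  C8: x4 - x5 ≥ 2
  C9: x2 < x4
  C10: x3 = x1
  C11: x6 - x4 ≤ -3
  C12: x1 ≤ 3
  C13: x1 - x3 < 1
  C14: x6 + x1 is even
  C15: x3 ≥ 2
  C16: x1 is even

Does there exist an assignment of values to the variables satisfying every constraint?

Satisfiable

Take x1 = 2, x2 = 3, x3 = 2, x4 = 4, x5 = 1, x6 = 0. Then constraint 2: x4 - x1 = 2; constraint 3: x3 - x5 = 1, and every other listed constraint is also met.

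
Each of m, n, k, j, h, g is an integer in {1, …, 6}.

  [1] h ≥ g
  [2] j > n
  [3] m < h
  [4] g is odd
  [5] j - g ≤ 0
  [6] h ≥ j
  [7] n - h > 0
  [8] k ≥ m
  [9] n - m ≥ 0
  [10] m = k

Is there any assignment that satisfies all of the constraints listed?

Constraints 1, 2, 5, and 7 give j ≤ g, g ≤ h, h < n, n < j. Chaining: j ≤ g ≤ h < n < j, which forces j < j — impossible.

Unsatisfiable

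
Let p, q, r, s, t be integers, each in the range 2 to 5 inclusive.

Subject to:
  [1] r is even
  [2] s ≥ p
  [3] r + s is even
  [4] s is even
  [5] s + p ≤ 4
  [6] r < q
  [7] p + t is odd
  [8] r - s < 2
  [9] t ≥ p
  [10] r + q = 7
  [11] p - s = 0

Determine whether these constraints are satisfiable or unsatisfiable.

Setting (p, q, r, s, t) = (2, 5, 2, 2, 3) satisfies everything: constraint 5: s + p = 4; constraint 8: r - s = 0, and the others follow.

Satisfiable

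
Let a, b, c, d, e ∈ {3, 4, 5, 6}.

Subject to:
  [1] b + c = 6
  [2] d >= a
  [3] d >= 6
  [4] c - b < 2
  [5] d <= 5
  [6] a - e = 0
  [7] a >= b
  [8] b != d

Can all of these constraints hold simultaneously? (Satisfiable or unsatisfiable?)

From constraint 3: d ≥ 6. From constraint 5: d ≤ 5. But 5 < 6, so no value of d works.

Unsatisfiable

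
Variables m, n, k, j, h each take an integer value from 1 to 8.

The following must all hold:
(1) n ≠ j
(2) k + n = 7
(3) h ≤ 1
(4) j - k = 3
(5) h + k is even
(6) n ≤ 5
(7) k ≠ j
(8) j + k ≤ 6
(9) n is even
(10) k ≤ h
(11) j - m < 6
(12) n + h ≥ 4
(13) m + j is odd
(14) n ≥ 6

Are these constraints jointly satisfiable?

Unsatisfiable

From constraints 3 and 10: k ≤ h ≤ 1. From constraint 6: n ≤ 5. Hence k + n ≤ 6. But constraint 2 requires k + n = 7, and 7 > 6. Contradiction.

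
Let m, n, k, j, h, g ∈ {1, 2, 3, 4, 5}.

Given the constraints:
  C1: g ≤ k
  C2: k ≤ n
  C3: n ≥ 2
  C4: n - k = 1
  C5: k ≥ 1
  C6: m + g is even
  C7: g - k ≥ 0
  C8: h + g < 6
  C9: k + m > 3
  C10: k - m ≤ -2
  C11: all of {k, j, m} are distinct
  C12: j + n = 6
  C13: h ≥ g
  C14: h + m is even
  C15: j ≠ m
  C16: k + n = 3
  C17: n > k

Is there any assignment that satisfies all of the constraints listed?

One satisfying assignment is m = 5, n = 2, k = 1, j = 4, h = 3, g = 1.
For the less obvious constraints — constraint 4: n - k = 1; constraint 7: g - k = 0; constraint 8: h + g = 4 — and the others hold by inspection.

Satisfiable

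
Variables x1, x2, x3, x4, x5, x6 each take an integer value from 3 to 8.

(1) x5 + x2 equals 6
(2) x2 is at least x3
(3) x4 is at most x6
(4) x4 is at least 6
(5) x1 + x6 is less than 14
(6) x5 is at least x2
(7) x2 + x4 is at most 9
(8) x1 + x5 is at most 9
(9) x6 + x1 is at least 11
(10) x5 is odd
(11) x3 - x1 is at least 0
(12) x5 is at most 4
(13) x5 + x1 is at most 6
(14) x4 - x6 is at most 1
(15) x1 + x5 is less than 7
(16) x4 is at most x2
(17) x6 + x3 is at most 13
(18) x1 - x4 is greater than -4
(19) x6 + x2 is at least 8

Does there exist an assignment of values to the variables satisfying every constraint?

Unsatisfiable

From constraints 4 and 16: x2 ≥ x4 and x4 ≥ 6, so x2 ≥ 6. From constraints 6 and 12: x2 ≤ x5 and x5 ≤ 4, so x2 ≤ 4. But 4 < 6, so no value of x2 works.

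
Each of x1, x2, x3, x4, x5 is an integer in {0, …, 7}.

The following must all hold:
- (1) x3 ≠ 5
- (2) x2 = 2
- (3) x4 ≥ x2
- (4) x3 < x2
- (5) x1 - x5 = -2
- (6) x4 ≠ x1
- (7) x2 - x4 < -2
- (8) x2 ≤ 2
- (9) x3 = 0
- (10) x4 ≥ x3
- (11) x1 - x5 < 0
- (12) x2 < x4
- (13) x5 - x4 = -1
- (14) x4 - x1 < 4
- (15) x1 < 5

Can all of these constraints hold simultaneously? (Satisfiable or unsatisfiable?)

Satisfiable

Try x1 = 4, x2 = 2, x3 = 0, x4 = 7, x5 = 6.
Check constraint 5: x1 - x5 = -2; constraint 7: x2 - x4 = -5. The remaining constraints are straightforward to verify.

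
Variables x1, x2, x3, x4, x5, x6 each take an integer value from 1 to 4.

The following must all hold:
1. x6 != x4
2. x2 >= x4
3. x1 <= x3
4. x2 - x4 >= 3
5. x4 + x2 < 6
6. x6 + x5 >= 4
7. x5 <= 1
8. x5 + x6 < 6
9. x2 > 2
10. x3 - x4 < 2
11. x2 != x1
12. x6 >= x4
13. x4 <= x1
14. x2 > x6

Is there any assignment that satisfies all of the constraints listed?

Satisfiable

Setting (x1, x2, x3, x4, x5, x6) = (1, 4, 1, 1, 1, 3) satisfies everything: constraint 4: x2 - x4 = 3; constraint 5: x4 + x2 = 5; constraint 6: x6 + x5 = 4, and the others follow.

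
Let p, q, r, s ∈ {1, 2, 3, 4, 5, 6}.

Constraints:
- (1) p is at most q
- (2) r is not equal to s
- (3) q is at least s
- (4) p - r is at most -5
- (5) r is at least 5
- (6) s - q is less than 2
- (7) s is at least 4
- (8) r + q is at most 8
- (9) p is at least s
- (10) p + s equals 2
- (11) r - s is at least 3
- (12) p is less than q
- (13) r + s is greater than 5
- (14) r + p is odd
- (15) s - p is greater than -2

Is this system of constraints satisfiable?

From constraint 5: r ≥ 5. From constraints 3 and 7: q ≥ s ≥ 4. Hence r + q ≥ 9. But constraint 8 requires r + q ≤ 8, and 8 < 9. Contradiction.

Unsatisfiable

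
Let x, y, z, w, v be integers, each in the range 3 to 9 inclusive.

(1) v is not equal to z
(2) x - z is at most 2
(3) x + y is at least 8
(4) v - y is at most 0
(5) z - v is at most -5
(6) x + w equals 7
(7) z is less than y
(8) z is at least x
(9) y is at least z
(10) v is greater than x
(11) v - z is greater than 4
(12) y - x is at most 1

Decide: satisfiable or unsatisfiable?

Constraints 2, 4, 5, and 12 give y − v ≥ 0, v − z ≥ 5, z − x ≥ -2, x − y ≥ -1.
Adding all 4 inequalities: the left sides telescope to 0, and the right sides sum to 0 + 5 + (-2) + (-1) = 2. So 0 ≥ 2, which is false.

Unsatisfiable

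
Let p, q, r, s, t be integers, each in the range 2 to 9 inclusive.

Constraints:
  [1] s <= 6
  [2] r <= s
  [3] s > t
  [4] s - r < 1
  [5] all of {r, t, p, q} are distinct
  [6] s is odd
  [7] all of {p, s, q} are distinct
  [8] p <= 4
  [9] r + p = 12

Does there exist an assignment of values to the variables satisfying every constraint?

Unsatisfiable

From constraints 1 and 2: r ≤ s ≤ 6. From constraint 8: p ≤ 4. Hence r + p ≤ 10. But constraint 9 requires r + p = 12, and 12 > 10. Contradiction.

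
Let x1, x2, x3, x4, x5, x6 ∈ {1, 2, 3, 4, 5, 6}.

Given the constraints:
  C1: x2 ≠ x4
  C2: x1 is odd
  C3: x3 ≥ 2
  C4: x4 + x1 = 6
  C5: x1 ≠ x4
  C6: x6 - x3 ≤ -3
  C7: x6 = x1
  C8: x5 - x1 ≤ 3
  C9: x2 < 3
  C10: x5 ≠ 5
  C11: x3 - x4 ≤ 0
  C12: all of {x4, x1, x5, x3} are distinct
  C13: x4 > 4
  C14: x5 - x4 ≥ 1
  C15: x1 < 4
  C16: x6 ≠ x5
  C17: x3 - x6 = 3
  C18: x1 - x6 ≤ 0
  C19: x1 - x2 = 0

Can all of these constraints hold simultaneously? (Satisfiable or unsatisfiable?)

Unsatisfiable

Constraints 6, 8, 11, 14, and 18 give x6 − x1 ≥ 0, x1 − x5 ≥ -3, x5 − x4 ≥ 1, x4 − x3 ≥ 0, x3 − x6 ≥ 3.
Adding all 5 inequalities: the left sides telescope to 0, and the right sides sum to 0 + (-3) + 1 + 0 + 3 = 1. So 0 ≥ 1, which is false.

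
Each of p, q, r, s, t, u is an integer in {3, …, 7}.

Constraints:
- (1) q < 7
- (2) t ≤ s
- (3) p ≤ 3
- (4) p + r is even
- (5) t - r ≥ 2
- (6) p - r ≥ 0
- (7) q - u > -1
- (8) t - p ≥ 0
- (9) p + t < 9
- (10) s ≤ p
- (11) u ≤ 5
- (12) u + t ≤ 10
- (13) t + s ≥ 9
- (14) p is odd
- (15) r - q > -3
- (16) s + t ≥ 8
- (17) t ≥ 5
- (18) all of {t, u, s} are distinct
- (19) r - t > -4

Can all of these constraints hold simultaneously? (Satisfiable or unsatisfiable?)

Unsatisfiable

From constraints 2 and 17: s ≥ t and t ≥ 5, so s ≥ 5. From constraints 3 and 10: s ≤ p and p ≤ 3, so s ≤ 3. But 3 < 5, so no value of s works.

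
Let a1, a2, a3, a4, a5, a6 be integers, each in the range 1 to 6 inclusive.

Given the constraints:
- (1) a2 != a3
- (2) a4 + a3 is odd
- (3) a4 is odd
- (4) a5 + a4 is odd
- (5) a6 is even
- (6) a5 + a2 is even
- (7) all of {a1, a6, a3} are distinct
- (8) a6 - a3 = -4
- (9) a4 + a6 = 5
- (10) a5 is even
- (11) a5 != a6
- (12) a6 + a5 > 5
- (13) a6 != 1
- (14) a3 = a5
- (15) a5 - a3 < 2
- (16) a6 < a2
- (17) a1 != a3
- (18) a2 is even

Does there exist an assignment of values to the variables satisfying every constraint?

The assignment a1 = 3, a2 = 4, a3 = 6, a4 = 3, a5 = 6, a6 = 2 works:
  constraint 8 holds since a6 - a3 = -4.
  constraint 9 holds since a4 + a6 = 5.
The rest check out directly.

Satisfiable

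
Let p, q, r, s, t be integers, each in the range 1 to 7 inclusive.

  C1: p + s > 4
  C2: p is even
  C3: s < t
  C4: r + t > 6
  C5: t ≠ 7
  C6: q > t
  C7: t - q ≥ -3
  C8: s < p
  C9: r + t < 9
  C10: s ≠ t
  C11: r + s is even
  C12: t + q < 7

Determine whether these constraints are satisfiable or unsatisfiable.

Satisfiable

Setting (p, q, r, s, t) = (4, 4, 5, 1, 2) satisfies everything: constraint 1: p + s = 5; constraint 4: r + t = 7, and the others follow.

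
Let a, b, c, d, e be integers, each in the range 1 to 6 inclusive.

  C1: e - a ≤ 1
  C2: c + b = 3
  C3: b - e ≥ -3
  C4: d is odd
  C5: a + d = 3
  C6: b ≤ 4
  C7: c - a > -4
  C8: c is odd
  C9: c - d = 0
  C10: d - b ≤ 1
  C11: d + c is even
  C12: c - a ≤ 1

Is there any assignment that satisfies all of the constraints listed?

Try a = 2, b = 2, c = 1, d = 1, e = 2.
Check constraint 1: e - a = 0; constraint 2: c + b = 3. The remaining constraints are straightforward to verify.

Satisfiable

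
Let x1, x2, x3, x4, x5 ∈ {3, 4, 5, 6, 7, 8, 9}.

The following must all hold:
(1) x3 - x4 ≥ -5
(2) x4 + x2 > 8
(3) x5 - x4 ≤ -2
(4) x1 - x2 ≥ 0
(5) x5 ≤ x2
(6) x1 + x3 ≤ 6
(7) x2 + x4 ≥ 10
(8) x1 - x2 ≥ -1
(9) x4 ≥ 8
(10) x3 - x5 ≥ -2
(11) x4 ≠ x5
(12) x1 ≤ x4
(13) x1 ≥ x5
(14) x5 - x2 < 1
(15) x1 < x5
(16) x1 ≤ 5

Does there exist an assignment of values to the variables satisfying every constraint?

Constraints 4, 5, and 15 give x2 ≤ x1, x1 < x5, x5 ≤ x2. Chaining: x2 ≤ x1 < x5 ≤ x2, which forces x2 < x2 — impossible.

Unsatisfiable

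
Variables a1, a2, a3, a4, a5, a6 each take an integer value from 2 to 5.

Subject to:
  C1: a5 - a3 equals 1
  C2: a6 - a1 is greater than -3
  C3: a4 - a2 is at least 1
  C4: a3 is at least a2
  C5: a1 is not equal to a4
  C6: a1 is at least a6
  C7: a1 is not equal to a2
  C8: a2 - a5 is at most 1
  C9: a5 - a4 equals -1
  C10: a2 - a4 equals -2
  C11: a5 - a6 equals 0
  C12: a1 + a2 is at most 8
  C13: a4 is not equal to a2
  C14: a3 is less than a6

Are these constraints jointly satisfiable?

Try a1 = 3, a2 = 2, a3 = 2, a4 = 4, a5 = 3, a6 = 3.
Check constraint 1: a5 - a3 = 1; constraint 2: a6 - a1 = 0. The remaining constraints are straightforward to verify.

Satisfiable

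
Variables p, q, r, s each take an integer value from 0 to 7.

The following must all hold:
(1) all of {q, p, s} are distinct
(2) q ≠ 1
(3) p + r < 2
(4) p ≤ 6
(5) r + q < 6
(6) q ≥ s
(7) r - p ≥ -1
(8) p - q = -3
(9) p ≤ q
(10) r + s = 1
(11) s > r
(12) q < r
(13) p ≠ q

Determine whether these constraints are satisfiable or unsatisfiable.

Unsatisfiable

Constraints 6, 11, and 12 give s ≤ q, q < r, r < s. Chaining: s ≤ q < r < s, which forces s < s — impossible.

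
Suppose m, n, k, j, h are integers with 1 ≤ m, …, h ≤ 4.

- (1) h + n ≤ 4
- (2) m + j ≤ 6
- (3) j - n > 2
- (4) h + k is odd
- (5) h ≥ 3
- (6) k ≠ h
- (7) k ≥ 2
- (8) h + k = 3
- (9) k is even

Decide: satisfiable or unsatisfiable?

From constraint 5: h ≥ 3. From constraint 7: k ≥ 2. Hence h + k ≥ 5. But constraint 8 requires h + k = 3, and 3 < 5. Contradiction.

Unsatisfiable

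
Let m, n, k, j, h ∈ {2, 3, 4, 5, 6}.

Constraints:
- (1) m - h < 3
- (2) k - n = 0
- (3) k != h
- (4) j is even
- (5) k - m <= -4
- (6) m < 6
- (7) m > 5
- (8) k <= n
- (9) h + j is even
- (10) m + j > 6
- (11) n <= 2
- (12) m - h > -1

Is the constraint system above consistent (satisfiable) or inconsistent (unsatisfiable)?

From constraint 7: m ≥ 6. From constraint 6: m ≤ 5. But 5 < 6, so no value of m works.

Unsatisfiable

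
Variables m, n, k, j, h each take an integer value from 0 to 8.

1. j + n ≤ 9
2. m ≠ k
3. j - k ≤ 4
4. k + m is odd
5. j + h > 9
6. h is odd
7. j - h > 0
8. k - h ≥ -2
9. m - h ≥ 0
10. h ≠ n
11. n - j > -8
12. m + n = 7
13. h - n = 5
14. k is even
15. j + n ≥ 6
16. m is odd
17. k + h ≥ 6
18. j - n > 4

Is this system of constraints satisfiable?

Setting (m, n, k, j, h) = (7, 0, 4, 6, 5) satisfies everything: constraint 1: j + n = 6; constraint 3: j - k = 2; constraint 5: j + h = 11, and the others follow.

Satisfiable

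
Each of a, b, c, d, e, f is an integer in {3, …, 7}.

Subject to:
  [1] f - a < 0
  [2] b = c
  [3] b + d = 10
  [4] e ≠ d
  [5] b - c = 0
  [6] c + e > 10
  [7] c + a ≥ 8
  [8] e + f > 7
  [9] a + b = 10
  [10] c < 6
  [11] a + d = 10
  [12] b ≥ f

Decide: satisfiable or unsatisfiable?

The assignment a = 5, b = 5, c = 5, d = 5, e = 7, f = 3 works:
  constraint 1 holds since f - a = -2.
  constraint 3 holds since b + d = 10.
The rest check out directly.

Satisfiable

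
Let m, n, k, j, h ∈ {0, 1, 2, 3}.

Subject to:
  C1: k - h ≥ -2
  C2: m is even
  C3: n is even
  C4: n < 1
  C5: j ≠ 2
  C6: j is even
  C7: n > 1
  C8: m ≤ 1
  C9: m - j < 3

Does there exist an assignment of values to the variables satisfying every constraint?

Unsatisfiable

From constraint 7: n ≥ 2. From constraint 4: n ≤ 0. But 0 < 2, so no value of n works.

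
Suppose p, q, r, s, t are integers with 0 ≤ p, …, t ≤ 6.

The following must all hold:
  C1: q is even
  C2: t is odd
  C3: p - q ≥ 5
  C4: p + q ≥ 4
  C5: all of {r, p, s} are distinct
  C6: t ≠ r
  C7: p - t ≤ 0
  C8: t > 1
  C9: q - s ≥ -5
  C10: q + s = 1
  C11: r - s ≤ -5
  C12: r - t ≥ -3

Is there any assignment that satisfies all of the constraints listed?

Constraints 3, 7, 9, 11, and 12 give p − q ≥ 5, q − s ≥ -5, s − r ≥ 5, r − t ≥ -3, t − p ≥ 0.
Adding all 5 inequalities: the left sides telescope to 0, and the right sides sum to 5 + (-5) + 5 + (-3) + 0 = 2. So 0 ≥ 2, which is false.

Unsatisfiable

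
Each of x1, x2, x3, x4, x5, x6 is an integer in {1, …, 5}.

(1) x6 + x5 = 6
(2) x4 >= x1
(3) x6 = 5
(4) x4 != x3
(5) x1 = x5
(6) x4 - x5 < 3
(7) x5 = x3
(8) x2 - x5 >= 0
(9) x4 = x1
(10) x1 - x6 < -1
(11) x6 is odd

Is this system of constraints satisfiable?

From constraints 5, 7, and 9, x4 = x1 = x5 = x3, so x4 = x3. But constraint 4 says x4 ≠ x3. Contradiction.

Unsatisfiable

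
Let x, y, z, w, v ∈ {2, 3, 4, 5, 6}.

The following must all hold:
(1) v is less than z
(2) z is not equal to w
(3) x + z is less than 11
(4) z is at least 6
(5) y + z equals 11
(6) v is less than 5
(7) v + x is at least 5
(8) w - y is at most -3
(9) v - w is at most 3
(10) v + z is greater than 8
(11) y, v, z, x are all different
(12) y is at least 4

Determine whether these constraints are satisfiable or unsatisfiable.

Take x = 4, y = 5, z = 6, w = 2, v = 3. Then constraint 3: x + z = 10; constraint 5: y + z = 11; constraint 7: v + x = 7, and every other listed constraint is also met.

Satisfiable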